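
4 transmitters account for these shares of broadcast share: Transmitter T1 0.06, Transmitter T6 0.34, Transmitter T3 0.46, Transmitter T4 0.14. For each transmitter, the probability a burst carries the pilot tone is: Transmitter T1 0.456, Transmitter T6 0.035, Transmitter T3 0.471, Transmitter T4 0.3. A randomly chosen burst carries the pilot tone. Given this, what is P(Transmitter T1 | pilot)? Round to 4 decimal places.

Compute prior × likelihood for every hypothesis:
  Transmitter T1: 0.06 × 0.456 = 0.02736
  Transmitter T6: 0.34 × 0.035 = 0.0119
  Transmitter T3: 0.46 × 0.471 = 0.21666
  Transmitter T4: 0.14 × 0.3 = 0.042
Normalizing constant = 0.29792.
P(Transmitter T1 | evidence) = 0.02736 / 0.29792 ≈ 0.0918.

0.0918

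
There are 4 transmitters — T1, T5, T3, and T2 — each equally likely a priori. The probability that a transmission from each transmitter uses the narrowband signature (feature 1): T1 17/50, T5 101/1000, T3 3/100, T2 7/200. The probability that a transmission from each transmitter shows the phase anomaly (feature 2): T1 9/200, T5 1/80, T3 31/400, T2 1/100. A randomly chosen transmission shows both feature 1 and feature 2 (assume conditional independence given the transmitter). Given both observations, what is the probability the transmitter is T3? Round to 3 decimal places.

Since the prior is uniform, the posterior is proportional to the likelihood:
  T1: 0.34 × 0.045 = 0.0153
  T5: 0.101 × 0.0125 = 0.0012625
  T3: 0.03 × 0.0775 = 0.002325
  T2: 0.035 × 0.01 = 0.00035
Normalizing constant = 0.0192375.
P(T3 | evidence) = 0.002325 / 0.0192375 ≈ 0.121.

0.121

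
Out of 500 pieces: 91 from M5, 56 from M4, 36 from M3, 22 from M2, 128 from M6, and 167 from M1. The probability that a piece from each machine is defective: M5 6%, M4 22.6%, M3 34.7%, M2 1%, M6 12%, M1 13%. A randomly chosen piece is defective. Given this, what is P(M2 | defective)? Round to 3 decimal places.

0.003

Prior × likelihood for each hypothesis:
  M5: 0.182 × 0.06 = 0.01092
  M4: 0.112 × 0.226 = 0.025312
  M3: 0.072 × 0.347 = 0.024984
  M2: 0.044 × 0.01 = 0.00044
  M6: 0.256 × 0.12 = 0.03072
  M1: 0.334 × 0.13 = 0.04342
Sum = 0.135796.
P(M2 | evidence) = 0.00044 / 0.135796 ≈ 0.003.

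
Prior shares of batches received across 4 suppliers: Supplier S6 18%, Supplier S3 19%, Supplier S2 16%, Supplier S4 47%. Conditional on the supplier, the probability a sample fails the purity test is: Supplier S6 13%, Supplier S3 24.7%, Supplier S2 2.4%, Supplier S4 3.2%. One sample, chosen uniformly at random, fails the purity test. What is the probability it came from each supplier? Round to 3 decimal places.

Supplier S6 0.262, Supplier S3 0.526, Supplier S2 0.043, Supplier S4 0.169

Prior × likelihood for each hypothesis:
  Supplier S6: 0.18 × 0.13 = 0.0234
  Supplier S3: 0.19 × 0.247 = 0.04693
  Supplier S2: 0.16 × 0.024 = 0.00384
  Supplier S4: 0.47 × 0.032 = 0.01504
Total = 0.08921.
P(Supplier S6 | off-spec) = 0.0234/0.08921 ≈ 0.262
P(Supplier S3 | off-spec) = 0.04693/0.08921 ≈ 0.526
P(Supplier S2 | off-spec) = 0.00384/0.08921 ≈ 0.043
P(Supplier S4 | off-spec) = 0.01504/0.08921 ≈ 0.169
(Check: 0.262+0.526+0.043+0.169 = 1.000.)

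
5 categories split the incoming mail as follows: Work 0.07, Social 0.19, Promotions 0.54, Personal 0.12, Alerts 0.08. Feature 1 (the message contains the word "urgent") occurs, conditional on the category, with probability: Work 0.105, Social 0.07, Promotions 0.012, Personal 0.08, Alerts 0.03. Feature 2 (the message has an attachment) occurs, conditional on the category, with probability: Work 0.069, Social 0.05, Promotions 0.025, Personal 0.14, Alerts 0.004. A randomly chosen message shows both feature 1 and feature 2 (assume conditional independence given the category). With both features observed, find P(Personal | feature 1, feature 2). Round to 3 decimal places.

Unnormalized posteriors (prior × likelihood):
  Work: 0.07 × 0.105 × 0.069 = 0.00050715
  Social: 0.19 × 0.07 × 0.05 = 0.000665
  Promotions: 0.54 × 0.012 × 0.025 = 0.000162
  Personal: 0.12 × 0.08 × 0.14 = 0.001344
  Alerts: 0.08 × 0.03 × 0.004 = 0.0000096
Total = 0.00268775.
P(Personal | evidence) = 0.001344 / 0.00268775 ≈ 0.500.

0.500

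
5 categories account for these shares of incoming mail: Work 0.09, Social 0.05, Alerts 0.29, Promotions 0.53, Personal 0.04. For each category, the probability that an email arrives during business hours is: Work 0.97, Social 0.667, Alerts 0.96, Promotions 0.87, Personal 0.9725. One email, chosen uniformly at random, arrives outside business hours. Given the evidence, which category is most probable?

Promotions

Taking complements, P(off-hours | each) = Work 0.03, Social 0.333, Alerts 0.04, Promotions 0.13, Personal 0.0275.
Prior × likelihood for each hypothesis:
  Work: 0.09 × 0.03 = 0.0027
  Social: 0.05 × 0.333 = 0.01665
  Alerts: 0.29 × 0.04 = 0.0116
  Promotions: 0.53 × 0.13 = 0.0689
  Personal: 0.04 × 0.0275 = 0.0011
Total = 0.10095.
Largest term belongs to Promotions, so Promotions is most probable.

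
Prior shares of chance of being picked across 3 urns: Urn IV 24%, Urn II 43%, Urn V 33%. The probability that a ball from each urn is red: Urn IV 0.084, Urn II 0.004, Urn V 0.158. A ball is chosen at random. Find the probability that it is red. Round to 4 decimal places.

Compute prior × likelihood for every hypothesis:
  Urn IV: 0.24 × 0.084 = 0.02016
  Urn II: 0.43 × 0.004 = 0.00172
  Urn V: 0.33 × 0.158 = 0.05214
P(red) = 0.02016 + 0.00172 + 0.05214 = 0.07402 → 0.0740.

0.0740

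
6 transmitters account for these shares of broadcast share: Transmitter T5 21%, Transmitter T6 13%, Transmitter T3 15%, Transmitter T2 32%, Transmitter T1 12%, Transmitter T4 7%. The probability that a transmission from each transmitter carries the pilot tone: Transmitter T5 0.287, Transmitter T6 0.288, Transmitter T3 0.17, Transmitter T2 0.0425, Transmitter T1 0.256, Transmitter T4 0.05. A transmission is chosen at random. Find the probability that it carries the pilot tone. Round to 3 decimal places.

By Bayes' rule, posterior ∝ prior × likelihood:
  Transmitter T5: 0.21 × 0.287 = 0.06027
  Transmitter T6: 0.13 × 0.288 = 0.03744
  Transmitter T3: 0.15 × 0.17 = 0.0255
  Transmitter T2: 0.32 × 0.0425 = 0.0136
  Transmitter T1: 0.12 × 0.256 = 0.03072
  Transmitter T4: 0.07 × 0.05 = 0.0035
P(pilot) = 0.06027 + 0.03744 + 0.0255 + 0.0136 + 0.03072 + 0.0035 = 0.17103 → 0.171.

0.171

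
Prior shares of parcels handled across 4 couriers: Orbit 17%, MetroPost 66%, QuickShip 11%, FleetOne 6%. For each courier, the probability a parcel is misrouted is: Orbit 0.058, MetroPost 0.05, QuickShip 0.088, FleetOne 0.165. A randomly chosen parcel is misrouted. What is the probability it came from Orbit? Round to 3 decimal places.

Unnormalized posteriors (prior × likelihood):
  Orbit: 0.17 × 0.058 = 0.00986
  MetroPost: 0.66 × 0.05 = 0.033
  QuickShip: 0.11 × 0.088 = 0.00968
  FleetOne: 0.06 × 0.165 = 0.0099
Total = 0.06244.
P(Orbit | evidence) = 0.00986 / 0.06244 ≈ 0.158.

0.158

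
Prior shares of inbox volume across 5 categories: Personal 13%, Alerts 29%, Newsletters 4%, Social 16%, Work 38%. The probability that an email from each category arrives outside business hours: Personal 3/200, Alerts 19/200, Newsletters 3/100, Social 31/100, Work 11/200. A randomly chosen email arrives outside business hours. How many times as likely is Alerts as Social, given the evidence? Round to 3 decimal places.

Unnormalized posteriors (prior × likelihood):
  Personal: 0.13 × 0.015 = 0.00195
  Alerts: 0.29 × 0.095 = 0.02755
  Newsletters: 0.04 × 0.03 = 0.0012
  Social: 0.16 × 0.31 = 0.0496
  Work: 0.38 × 0.055 = 0.0209
Sum = 0.1012.
The ratio is 0.02755 / 0.0496 (the normalizer cancels) = 0.555.

0.555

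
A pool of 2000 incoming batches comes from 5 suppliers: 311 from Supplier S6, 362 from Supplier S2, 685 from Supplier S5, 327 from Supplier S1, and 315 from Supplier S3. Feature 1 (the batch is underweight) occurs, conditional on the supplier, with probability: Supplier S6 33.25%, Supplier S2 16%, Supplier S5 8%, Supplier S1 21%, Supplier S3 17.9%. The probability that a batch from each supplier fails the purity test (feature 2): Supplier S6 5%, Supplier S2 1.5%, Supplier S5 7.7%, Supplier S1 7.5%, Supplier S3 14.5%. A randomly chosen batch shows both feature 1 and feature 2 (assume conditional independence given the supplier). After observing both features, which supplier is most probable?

Supplier S3

Prior × likelihood for each hypothesis:
  Supplier S6: 0.1555 × 0.3325 × 0.05 = 0.0025851875
  Supplier S2: 0.181 × 0.16 × 0.015 = 0.0004344
  Supplier S5: 0.3425 × 0.08 × 0.077 = 0.0021098
  Supplier S1: 0.1635 × 0.21 × 0.075 = 0.002575125
  Supplier S3: 0.1575 × 0.179 × 0.145 = 0.0040879125
Total = 0.011792425.
Largest term belongs to Supplier S3, so Supplier S3 is most probable.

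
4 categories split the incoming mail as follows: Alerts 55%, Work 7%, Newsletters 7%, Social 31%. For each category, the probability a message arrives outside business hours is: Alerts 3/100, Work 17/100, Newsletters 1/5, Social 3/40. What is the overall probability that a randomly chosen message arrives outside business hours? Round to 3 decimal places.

0.066

Compute prior × likelihood for every hypothesis:
  Alerts: 0.55 × 0.03 = 0.0165
  Work: 0.07 × 0.17 = 0.0119
  Newsletters: 0.07 × 0.2 = 0.014
  Social: 0.31 × 0.075 = 0.02325
P(off-hours) = 0.0165 + 0.0119 + 0.014 + 0.02325 = 0.06565 → 0.066.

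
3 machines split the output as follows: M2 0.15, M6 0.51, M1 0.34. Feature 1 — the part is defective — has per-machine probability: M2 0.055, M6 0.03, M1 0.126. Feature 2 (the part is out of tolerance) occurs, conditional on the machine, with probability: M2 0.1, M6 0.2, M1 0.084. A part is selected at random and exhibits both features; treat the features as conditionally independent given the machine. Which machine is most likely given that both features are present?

M1

Compute prior × likelihood for every hypothesis:
  M2: 0.15 × 0.055 × 0.1 = 0.000825
  M6: 0.51 × 0.03 × 0.2 = 0.00306
  M1: 0.34 × 0.126 × 0.084 = 0.00359856
Sum = 0.00748356.
Largest term belongs to M1, so M1 is most probable.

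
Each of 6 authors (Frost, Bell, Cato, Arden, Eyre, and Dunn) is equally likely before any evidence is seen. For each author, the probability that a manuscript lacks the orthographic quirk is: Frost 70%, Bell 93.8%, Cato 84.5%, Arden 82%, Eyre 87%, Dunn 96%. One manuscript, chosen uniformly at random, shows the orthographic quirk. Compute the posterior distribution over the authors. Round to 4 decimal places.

Taking complements, P(quirk | each) = Frost 0.3, Bell 0.062, Cato 0.155, Arden 0.18, Eyre 0.13, Dunn 0.04.
With a uniform prior (1/6 each), posterior ∝ likelihood:
  Frost: 0.3
  Bell: 0.062
  Cato: 0.155
  Arden: 0.18
  Eyre: 0.13
  Dunn: 0.04
Sum = 0.867.
P(Frost | quirk) = 0.3/0.867 ≈ 0.3460
P(Bell | quirk) = 0.062/0.867 ≈ 0.0715
P(Cato | quirk) = 0.155/0.867 ≈ 0.1788
P(Arden | quirk) = 0.18/0.867 ≈ 0.2076
P(Eyre | quirk) = 0.13/0.867 ≈ 0.1499
P(Dunn | quirk) = 0.04/0.867 ≈ 0.0461
(Check: 0.3460+0.0715+0.1788+0.2076+0.1499+0.0461 = 0.9999.)

Frost 0.3460, Bell 0.0715, Cato 0.1788, Arden 0.2076, Eyre 0.1499, Dunn 0.0461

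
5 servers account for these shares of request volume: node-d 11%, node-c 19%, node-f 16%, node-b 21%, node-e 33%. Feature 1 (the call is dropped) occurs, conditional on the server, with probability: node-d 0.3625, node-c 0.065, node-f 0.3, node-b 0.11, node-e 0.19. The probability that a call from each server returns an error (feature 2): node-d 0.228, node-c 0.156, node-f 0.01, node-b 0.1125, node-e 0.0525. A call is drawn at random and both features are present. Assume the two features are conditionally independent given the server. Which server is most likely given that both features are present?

node-d

Unnormalized posteriors (prior × likelihood):
  node-d: 0.11 × 0.3625 × 0.228 = 0.0090915
  node-c: 0.19 × 0.065 × 0.156 = 0.0019266
  node-f: 0.16 × 0.3 × 0.01 = 0.00048
  node-b: 0.21 × 0.11 × 0.1125 = 0.00259875
  node-e: 0.33 × 0.19 × 0.0525 = 0.00329175
Total = 0.0173886.
Largest term belongs to node-d, so node-d is most probable.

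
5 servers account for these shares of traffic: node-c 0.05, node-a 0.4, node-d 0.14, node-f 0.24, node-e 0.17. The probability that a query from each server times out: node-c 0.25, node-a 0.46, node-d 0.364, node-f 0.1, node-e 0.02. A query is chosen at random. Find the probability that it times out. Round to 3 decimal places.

0.275

By Bayes' rule, posterior ∝ prior × likelihood:
  node-c: 0.05 × 0.25 = 0.0125
  node-a: 0.4 × 0.46 = 0.184
  node-d: 0.14 × 0.364 = 0.05096
  node-f: 0.24 × 0.1 = 0.024
  node-e: 0.17 × 0.02 = 0.0034
P(timeout) = 0.0125 + 0.184 + 0.05096 + 0.024 + 0.0034 = 0.27486 → 0.275.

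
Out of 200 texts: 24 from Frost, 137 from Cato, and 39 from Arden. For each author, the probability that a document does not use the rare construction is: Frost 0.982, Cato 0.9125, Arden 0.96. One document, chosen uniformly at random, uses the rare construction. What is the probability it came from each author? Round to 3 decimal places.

Frost 0.031, Cato 0.858, Arden 0.112

Taking complements, P(rare-form | each) = Frost 0.018, Cato 0.0875, Arden 0.04.
Prior × likelihood for each hypothesis:
  Frost: 0.12 × 0.018 = 0.00216
  Cato: 0.685 × 0.0875 = 0.0599375
  Arden: 0.195 × 0.04 = 0.0078
Normalizing constant = 0.0698975.
P(Frost | rare-form) = 0.00216/0.0698975 ≈ 0.031
P(Cato | rare-form) = 0.0599375/0.0698975 ≈ 0.858
P(Arden | rare-form) = 0.0078/0.0698975 ≈ 0.112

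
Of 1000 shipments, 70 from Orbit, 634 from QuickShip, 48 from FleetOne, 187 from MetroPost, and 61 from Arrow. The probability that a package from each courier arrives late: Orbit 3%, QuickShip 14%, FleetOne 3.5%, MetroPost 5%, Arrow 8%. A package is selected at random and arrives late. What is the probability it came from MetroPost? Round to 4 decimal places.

Prior × likelihood for each hypothesis:
  Orbit: 0.07 × 0.03 = 0.0021
  QuickShip: 0.634 × 0.14 = 0.08876
  FleetOne: 0.048 × 0.035 = 0.00168
  MetroPost: 0.187 × 0.05 = 0.00935
  Arrow: 0.061 × 0.08 = 0.00488
Normalizing constant = 0.10677.
P(MetroPost | evidence) = 0.00935 / 0.10677 ≈ 0.0876.

0.0876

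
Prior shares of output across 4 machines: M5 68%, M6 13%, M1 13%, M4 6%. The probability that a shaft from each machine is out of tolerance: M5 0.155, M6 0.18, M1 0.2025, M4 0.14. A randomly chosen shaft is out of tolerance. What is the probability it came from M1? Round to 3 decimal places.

0.161

Unnormalized posteriors (prior × likelihood):
  M5: 0.68 × 0.155 = 0.1054
  M6: 0.13 × 0.18 = 0.0234
  M1: 0.13 × 0.2025 = 0.026325
  M4: 0.06 × 0.14 = 0.0084
Sum = 0.163525.
P(M1 | evidence) = 0.026325 / 0.163525 ≈ 0.161.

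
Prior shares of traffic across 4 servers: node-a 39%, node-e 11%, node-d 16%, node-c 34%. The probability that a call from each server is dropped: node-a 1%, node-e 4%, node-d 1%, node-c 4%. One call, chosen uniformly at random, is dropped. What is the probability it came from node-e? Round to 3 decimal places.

0.187

Unnormalized posteriors (prior × likelihood):
  node-a: 0.39 × 0.01 = 0.0039
  node-e: 0.11 × 0.04 = 0.0044
  node-d: 0.16 × 0.01 = 0.0016
  node-c: 0.34 × 0.04 = 0.0136
Sum = 0.0235.
P(node-e | evidence) = 0.0044 / 0.0235 ≈ 0.187.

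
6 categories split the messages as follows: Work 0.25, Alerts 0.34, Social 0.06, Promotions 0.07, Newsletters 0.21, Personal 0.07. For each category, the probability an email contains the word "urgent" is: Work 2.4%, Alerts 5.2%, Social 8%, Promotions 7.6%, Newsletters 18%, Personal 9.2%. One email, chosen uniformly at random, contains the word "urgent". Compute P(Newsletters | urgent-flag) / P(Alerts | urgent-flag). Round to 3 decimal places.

2.138

Compute prior × likelihood for every hypothesis:
  Work: 0.25 × 0.024 = 0.006
  Alerts: 0.34 × 0.052 = 0.01768
  Social: 0.06 × 0.08 = 0.0048
  Promotions: 0.07 × 0.076 = 0.00532
  Newsletters: 0.21 × 0.18 = 0.0378
  Personal: 0.07 × 0.092 = 0.00644
Sum = 0.07804.
The ratio is 0.0378 / 0.01768 (the normalizer cancels) = 2.138.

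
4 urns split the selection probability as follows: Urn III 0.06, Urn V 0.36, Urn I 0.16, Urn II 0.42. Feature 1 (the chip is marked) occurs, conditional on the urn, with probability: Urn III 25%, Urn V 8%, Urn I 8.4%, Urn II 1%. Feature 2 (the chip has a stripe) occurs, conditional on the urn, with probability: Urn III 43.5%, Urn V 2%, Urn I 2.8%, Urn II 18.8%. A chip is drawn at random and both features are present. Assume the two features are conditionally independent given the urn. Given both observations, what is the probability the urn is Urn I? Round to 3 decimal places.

0.046

Unnormalized posteriors (prior × likelihood):
  Urn III: 0.06 × 0.25 × 0.435 = 0.006525
  Urn V: 0.36 × 0.08 × 0.02 = 0.000576
  Urn I: 0.16 × 0.084 × 0.028 = 0.00037632
  Urn II: 0.42 × 0.01 × 0.188 = 0.0007896
Total = 0.00826692.
P(Urn I | evidence) = 0.00037632 / 0.00826692 ≈ 0.046.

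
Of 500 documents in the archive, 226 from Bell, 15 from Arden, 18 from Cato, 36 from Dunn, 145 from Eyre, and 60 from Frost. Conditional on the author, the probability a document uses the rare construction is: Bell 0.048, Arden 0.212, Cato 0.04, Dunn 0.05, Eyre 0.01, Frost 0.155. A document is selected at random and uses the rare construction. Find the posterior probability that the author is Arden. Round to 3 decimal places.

0.116

By Bayes' rule, posterior ∝ prior × likelihood:
  Bell: 0.452 × 0.048 = 0.021696
  Arden: 0.03 × 0.212 = 0.00636
  Cato: 0.036 × 0.04 = 0.00144
  Dunn: 0.072 × 0.05 = 0.0036
  Eyre: 0.29 × 0.01 = 0.0029
  Frost: 0.12 × 0.155 = 0.0186
Sum = 0.054596.
P(Arden | evidence) = 0.00636 / 0.054596 ≈ 0.116.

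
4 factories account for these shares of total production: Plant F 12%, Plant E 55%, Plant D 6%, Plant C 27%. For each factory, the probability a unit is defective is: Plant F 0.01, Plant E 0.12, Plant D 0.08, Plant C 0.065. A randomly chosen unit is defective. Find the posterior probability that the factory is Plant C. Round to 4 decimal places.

0.1960

By Bayes' rule, posterior ∝ prior × likelihood:
  Plant F: 0.12 × 0.01 = 0.0012
  Plant E: 0.55 × 0.12 = 0.066
  Plant D: 0.06 × 0.08 = 0.0048
  Plant C: 0.27 × 0.065 = 0.01755
Normalizing constant = 0.08955.
P(Plant C | evidence) = 0.01755 / 0.08955 ≈ 0.1960.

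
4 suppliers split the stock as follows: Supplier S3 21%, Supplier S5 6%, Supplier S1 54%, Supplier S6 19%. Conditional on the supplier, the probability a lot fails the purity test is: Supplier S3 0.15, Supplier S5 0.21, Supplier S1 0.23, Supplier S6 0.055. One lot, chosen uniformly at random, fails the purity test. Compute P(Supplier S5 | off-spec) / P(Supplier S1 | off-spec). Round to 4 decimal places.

By Bayes' rule, posterior ∝ prior × likelihood:
  Supplier S3: 0.21 × 0.15 = 0.0315
  Supplier S5: 0.06 × 0.21 = 0.0126
  Supplier S1: 0.54 × 0.23 = 0.1242
  Supplier S6: 0.19 × 0.055 = 0.01045
Sum = 0.17875.
The ratio is 0.0126 / 0.1242 (the normalizer cancels) = 0.1014.

0.1014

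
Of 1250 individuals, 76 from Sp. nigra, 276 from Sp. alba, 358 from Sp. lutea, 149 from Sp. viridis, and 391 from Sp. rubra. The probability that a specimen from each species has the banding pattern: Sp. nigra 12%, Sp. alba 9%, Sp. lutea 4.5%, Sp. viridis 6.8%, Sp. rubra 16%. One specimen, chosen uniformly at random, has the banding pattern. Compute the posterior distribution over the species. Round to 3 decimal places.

Sp. nigra 0.074, Sp. alba 0.202, Sp. lutea 0.131, Sp. viridis 0.083, Sp. rubra 0.510

Prior × likelihood for each hypothesis:
  Sp. nigra: 0.0608 × 0.12 = 0.007296
  Sp. alba: 0.2208 × 0.09 = 0.019872
  Sp. lutea: 0.2864 × 0.045 = 0.012888
  Sp. viridis: 0.1192 × 0.068 = 0.0081056
  Sp. rubra: 0.3128 × 0.16 = 0.050048
Normalizing constant = 0.0982096.
P(Sp. nigra | banded) = 0.007296/0.0982096 ≈ 0.074
P(Sp. alba | banded) = 0.019872/0.0982096 ≈ 0.202
P(Sp. lutea | banded) = 0.012888/0.0982096 ≈ 0.131
P(Sp. viridis | banded) = 0.0081056/0.0982096 ≈ 0.083
P(Sp. rubra | banded) = 0.050048/0.0982096 ≈ 0.510
(Check: 0.074+0.202+0.131+0.083+0.510 = 1.000.)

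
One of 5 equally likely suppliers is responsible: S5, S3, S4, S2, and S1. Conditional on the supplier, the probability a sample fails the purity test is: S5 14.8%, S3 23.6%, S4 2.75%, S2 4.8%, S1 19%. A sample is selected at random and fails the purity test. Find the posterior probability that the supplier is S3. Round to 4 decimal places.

0.3634

Since the prior is uniform, the posterior is proportional to the likelihood:
  S5: 0.148
  S3: 0.236
  S4: 0.0275
  S2: 0.048
  S1: 0.19
Normalizing constant = 0.6495.
P(S3 | evidence) = 0.236 / 0.6495 ≈ 0.3634.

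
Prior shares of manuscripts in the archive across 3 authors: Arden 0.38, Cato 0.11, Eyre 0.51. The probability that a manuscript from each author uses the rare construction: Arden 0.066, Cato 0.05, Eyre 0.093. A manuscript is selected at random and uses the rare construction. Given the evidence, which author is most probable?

Eyre

Compute prior × likelihood for every hypothesis:
  Arden: 0.38 × 0.066 = 0.02508
  Cato: 0.11 × 0.05 = 0.0055
  Eyre: 0.51 × 0.093 = 0.04743
Normalizing constant = 0.07801.
Largest term belongs to Eyre, so Eyre is most probable.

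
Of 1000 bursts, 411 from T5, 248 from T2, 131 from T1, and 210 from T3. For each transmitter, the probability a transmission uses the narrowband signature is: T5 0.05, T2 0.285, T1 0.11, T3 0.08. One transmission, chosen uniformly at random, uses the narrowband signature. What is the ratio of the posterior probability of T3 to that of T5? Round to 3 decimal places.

0.818

By Bayes' rule, posterior ∝ prior × likelihood:
  T5: 0.411 × 0.05 = 0.02055
  T2: 0.248 × 0.285 = 0.07068
  T1: 0.131 × 0.11 = 0.01441
  T3: 0.21 × 0.08 = 0.0168
Total = 0.12244.
The ratio is 0.0168 / 0.02055 (the normalizer cancels) = 0.818.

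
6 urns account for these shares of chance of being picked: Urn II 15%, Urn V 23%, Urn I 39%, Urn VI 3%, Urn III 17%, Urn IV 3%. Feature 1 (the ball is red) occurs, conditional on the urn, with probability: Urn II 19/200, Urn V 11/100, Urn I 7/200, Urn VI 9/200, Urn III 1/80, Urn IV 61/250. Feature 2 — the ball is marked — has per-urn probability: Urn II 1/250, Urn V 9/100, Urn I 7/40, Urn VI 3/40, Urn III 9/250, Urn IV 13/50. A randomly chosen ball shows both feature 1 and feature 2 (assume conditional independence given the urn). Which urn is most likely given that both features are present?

Urn I

By Bayes' rule, posterior ∝ prior × likelihood:
  Urn II: 0.15 × 0.095 × 0.004 = 0.000057
  Urn V: 0.23 × 0.11 × 0.09 = 0.002277
  Urn I: 0.39 × 0.035 × 0.175 = 0.00238875
  Urn VI: 0.03 × 0.045 × 0.075 = 0.00010125
  Urn III: 0.17 × 0.0125 × 0.036 = 0.0000765
  Urn IV: 0.03 × 0.244 × 0.26 = 0.0019032
Normalizing constant = 0.0068037.
Largest term belongs to Urn I, so Urn I is most probable.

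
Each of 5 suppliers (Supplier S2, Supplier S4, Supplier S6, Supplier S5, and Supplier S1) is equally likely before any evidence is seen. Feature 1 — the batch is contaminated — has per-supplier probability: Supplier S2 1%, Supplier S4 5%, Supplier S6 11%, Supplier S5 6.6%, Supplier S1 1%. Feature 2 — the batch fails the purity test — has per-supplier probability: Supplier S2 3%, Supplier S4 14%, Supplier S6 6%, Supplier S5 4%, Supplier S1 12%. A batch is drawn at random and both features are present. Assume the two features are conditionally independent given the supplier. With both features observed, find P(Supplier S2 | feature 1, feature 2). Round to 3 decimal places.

0.017

With a uniform prior (1/5 each), posterior ∝ likelihood:
  Supplier S2: 0.01 × 0.03 = 0.0003
  Supplier S4: 0.05 × 0.14 = 0.007
  Supplier S6: 0.11 × 0.06 = 0.0066
  Supplier S5: 0.066 × 0.04 = 0.00264
  Supplier S1: 0.01 × 0.12 = 0.0012
Normalizing constant = 0.01774.
P(Supplier S2 | evidence) = 0.0003 / 0.01774 ≈ 0.017.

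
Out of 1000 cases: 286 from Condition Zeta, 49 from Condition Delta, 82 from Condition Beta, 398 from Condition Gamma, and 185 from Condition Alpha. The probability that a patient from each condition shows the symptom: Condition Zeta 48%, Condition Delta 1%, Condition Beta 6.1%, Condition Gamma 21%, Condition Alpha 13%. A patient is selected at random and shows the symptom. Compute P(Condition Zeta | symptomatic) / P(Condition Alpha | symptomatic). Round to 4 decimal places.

Prior × likelihood for each hypothesis:
  Condition Zeta: 0.286 × 0.48 = 0.13728
  Condition Delta: 0.049 × 0.01 = 0.00049
  Condition Beta: 0.082 × 0.061 = 0.005002
  Condition Gamma: 0.398 × 0.21 = 0.08358
  Condition Alpha: 0.185 × 0.13 = 0.02405
Total = 0.250402.
The ratio is 0.13728 / 0.02405 (the normalizer cancels) = 5.7081.

5.7081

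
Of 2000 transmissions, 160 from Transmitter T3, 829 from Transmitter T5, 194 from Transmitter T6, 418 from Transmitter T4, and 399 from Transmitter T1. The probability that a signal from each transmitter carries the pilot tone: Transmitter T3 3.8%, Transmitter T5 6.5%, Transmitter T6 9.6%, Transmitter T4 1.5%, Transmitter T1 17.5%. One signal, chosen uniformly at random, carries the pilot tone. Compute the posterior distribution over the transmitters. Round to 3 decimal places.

Compute prior × likelihood for every hypothesis:
  Transmitter T3: 0.08 × 0.038 = 0.00304
  Transmitter T5: 0.4145 × 0.065 = 0.0269425
  Transmitter T6: 0.097 × 0.096 = 0.009312
  Transmitter T4: 0.209 × 0.015 = 0.003135
  Transmitter T1: 0.1995 × 0.175 = 0.0349125
Normalizing constant = 0.077342.
P(Transmitter T3 | pilot) = 0.00304/0.077342 ≈ 0.039
P(Transmitter T5 | pilot) = 0.0269425/0.077342 ≈ 0.348
P(Transmitter T6 | pilot) = 0.009312/0.077342 ≈ 0.120
P(Transmitter T4 | pilot) = 0.003135/0.077342 ≈ 0.041
P(Transmitter T1 | pilot) = 0.0349125/0.077342 ≈ 0.451
(Check: 0.039+0.348+0.120+0.041+0.451 = 0.999.)

Transmitter T3 0.039, Transmitter T5 0.348, Transmitter T6 0.120, Transmitter T4 0.041, Transmitter T1 0.451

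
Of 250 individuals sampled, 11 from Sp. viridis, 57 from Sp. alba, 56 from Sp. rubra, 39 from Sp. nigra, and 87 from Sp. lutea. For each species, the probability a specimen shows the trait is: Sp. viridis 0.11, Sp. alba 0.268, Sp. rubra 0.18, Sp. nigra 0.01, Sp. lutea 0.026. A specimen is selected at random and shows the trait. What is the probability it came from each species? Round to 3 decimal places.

Sp. viridis 0.041, Sp. alba 0.523, Sp. rubra 0.345, Sp. nigra 0.013, Sp. lutea 0.077

By Bayes' rule, posterior ∝ prior × likelihood:
  Sp. viridis: 0.044 × 0.11 = 0.00484
  Sp. alba: 0.228 × 0.268 = 0.061104
  Sp. rubra: 0.224 × 0.18 = 0.04032
  Sp. nigra: 0.156 × 0.01 = 0.00156
  Sp. lutea: 0.348 × 0.026 = 0.009048
Total = 0.116872.
P(Sp. viridis | trait) = 0.00484/0.116872 ≈ 0.041
P(Sp. alba | trait) = 0.061104/0.116872 ≈ 0.523
P(Sp. rubra | trait) = 0.04032/0.116872 ≈ 0.345
P(Sp. nigra | trait) = 0.00156/0.116872 ≈ 0.013
P(Sp. lutea | trait) = 0.009048/0.116872 ≈ 0.077
(Check: 0.041+0.523+0.345+0.013+0.077 = 0.999.)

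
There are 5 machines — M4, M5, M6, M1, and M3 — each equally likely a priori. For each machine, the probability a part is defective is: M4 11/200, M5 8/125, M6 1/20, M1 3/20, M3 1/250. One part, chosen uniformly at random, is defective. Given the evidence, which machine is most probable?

Since the prior is uniform, the posterior is proportional to the likelihood:
  M4: 0.055
  M5: 0.064
  M6: 0.05
  M1: 0.15
  M3: 0.004
Total = 0.323.
Largest term belongs to M1, so M1 is most probable.

M1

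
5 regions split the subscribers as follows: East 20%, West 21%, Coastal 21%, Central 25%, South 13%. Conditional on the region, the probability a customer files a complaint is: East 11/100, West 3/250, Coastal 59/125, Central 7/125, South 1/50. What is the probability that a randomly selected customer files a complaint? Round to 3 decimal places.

Unnormalized posteriors (prior × likelihood):
  East: 0.2 × 0.11 = 0.022
  West: 0.21 × 0.012 = 0.00252
  Coastal: 0.21 × 0.472 = 0.09912
  Central: 0.25 × 0.056 = 0.014
  South: 0.13 × 0.02 = 0.0026
P(complaint) = 0.022 + 0.00252 + 0.09912 + 0.014 + 0.0026 = 0.14024 → 0.140.

0.140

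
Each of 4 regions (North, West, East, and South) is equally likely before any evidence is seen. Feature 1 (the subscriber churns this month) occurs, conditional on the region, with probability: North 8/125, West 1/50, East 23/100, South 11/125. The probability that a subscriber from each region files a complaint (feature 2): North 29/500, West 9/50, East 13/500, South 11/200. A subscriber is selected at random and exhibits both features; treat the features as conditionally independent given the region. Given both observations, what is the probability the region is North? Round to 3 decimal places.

0.205

Since the prior is uniform, the posterior is proportional to the likelihood:
  North: 0.064 × 0.058 = 0.003712
  West: 0.02 × 0.18 = 0.0036
  East: 0.23 × 0.026 = 0.00598
  South: 0.088 × 0.055 = 0.00484
Normalizing constant = 0.018132.
P(North | evidence) = 0.003712 / 0.018132 ≈ 0.205.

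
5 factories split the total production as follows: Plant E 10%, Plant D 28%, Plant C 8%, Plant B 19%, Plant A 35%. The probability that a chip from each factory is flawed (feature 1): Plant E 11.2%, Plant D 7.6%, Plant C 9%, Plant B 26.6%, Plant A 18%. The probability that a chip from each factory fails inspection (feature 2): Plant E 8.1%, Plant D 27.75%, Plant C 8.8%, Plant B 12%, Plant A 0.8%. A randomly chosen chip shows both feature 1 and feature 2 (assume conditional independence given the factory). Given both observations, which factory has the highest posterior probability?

Plant B

Prior × likelihood for each hypothesis:
  Plant E: 0.1 × 0.112 × 0.081 = 0.0009072
  Plant D: 0.28 × 0.076 × 0.2775 = 0.0059052
  Plant C: 0.08 × 0.09 × 0.088 = 0.0006336
  Plant B: 0.19 × 0.266 × 0.12 = 0.0060648
  Plant A: 0.35 × 0.18 × 0.008 = 0.000504
Normalizing constant = 0.0140148.
Largest term belongs to Plant B, so Plant B is most probable.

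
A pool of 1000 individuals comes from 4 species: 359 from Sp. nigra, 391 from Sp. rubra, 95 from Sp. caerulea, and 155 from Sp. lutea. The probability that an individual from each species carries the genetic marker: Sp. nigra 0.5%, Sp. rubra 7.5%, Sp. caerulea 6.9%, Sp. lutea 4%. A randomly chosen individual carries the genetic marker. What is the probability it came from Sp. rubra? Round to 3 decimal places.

Unnormalized posteriors (prior × likelihood):
  Sp. nigra: 0.359 × 0.005 = 0.001795
  Sp. rubra: 0.391 × 0.075 = 0.029325
  Sp. caerulea: 0.095 × 0.069 = 0.006555
  Sp. lutea: 0.155 × 0.04 = 0.0062
Total = 0.043875.
P(Sp. rubra | evidence) = 0.029325 / 0.043875 ≈ 0.668.

0.668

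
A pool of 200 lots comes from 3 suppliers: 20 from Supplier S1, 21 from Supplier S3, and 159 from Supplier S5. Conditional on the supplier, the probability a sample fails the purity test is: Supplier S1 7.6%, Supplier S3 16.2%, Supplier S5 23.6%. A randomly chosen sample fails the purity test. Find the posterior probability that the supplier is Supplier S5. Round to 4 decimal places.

By Bayes' rule, posterior ∝ prior × likelihood:
  Supplier S1: 0.1 × 0.076 = 0.0076
  Supplier S3: 0.105 × 0.162 = 0.01701
  Supplier S5: 0.795 × 0.236 = 0.18762
Total = 0.21223.
P(Supplier S5 | evidence) = 0.18762 / 0.21223 ≈ 0.8840.

0.8840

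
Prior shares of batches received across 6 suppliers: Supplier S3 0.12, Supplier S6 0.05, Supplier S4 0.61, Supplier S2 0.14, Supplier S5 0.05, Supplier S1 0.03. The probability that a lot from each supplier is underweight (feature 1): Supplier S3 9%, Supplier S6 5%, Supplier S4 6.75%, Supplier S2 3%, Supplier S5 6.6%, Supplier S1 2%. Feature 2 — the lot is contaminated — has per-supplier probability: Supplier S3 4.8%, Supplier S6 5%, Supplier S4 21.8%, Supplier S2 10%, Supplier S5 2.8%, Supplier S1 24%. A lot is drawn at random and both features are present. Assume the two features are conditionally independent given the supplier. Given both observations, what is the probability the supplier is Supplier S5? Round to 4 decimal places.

0.0090

Unnormalized posteriors (prior × likelihood):
  Supplier S3: 0.12 × 0.09 × 0.048 = 0.0005184
  Supplier S6: 0.05 × 0.05 × 0.05 = 0.000125
  Supplier S4: 0.61 × 0.0675 × 0.218 = 0.00897615
  Supplier S2: 0.14 × 0.03 × 0.1 = 0.00042
  Supplier S5: 0.05 × 0.066 × 0.028 = 0.0000924
  Supplier S1: 0.03 × 0.02 × 0.24 = 0.000144
Normalizing constant = 0.01027595.
P(Supplier S5 | evidence) = 0.0000924 / 0.01027595 ≈ 0.0090.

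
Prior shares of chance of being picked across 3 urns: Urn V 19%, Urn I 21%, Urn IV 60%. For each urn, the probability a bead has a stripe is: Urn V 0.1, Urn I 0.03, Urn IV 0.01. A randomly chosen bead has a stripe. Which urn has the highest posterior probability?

By Bayes' rule, posterior ∝ prior × likelihood:
  Urn V: 0.19 × 0.1 = 0.019
  Urn I: 0.21 × 0.03 = 0.0063
  Urn IV: 0.6 × 0.01 = 0.006
Normalizing constant = 0.0313.
Largest term belongs to Urn V, so Urn V is most probable.

Urn V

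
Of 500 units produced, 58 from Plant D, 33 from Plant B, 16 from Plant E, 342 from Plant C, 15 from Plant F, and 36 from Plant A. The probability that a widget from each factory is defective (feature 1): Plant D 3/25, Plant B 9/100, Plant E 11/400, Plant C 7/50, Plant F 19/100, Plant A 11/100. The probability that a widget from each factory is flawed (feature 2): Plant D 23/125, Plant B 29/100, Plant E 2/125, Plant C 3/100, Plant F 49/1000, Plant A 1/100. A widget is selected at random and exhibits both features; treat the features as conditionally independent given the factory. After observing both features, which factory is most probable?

Plant C

Prior × likelihood for each hypothesis:
  Plant D: 0.116 × 0.12 × 0.184 = 0.00256128
  Plant B: 0.066 × 0.09 × 0.29 = 0.0017226
  Plant E: 0.032 × 0.0275 × 0.016 = 0.00001408
  Plant C: 0.684 × 0.14 × 0.03 = 0.0028728
  Plant F: 0.03 × 0.19 × 0.049 = 0.0002793
  Plant A: 0.072 × 0.11 × 0.01 = 0.0000792
Sum = 0.00752926.
Largest term belongs to Plant C, so Plant C is most probable.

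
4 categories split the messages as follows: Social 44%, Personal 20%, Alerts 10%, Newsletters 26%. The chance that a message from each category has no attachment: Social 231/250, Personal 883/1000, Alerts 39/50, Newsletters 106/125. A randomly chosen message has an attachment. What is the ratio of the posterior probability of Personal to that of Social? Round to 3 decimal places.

Taking complements, P(attachment | each) = Social 0.076, Personal 0.117, Alerts 0.22, Newsletters 0.152.
Compute prior × likelihood for every hypothesis:
  Social: 0.44 × 0.076 = 0.03344
  Personal: 0.2 × 0.117 = 0.0234
  Alerts: 0.1 × 0.22 = 0.022
  Newsletters: 0.26 × 0.152 = 0.03952
Total = 0.11836.
The ratio is 0.0234 / 0.03344 (the normalizer cancels) = 0.700.

0.700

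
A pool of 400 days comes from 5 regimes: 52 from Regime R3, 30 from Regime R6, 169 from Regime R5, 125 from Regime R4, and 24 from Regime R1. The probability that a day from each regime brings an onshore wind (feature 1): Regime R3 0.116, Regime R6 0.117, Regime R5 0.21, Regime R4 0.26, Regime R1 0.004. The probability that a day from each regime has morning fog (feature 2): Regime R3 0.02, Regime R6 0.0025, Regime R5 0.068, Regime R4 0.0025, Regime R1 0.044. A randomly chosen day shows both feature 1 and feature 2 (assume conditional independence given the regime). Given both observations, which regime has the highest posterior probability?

Regime R5

By Bayes' rule, posterior ∝ prior × likelihood:
  Regime R3: 0.13 × 0.116 × 0.02 = 0.0003016
  Regime R6: 0.075 × 0.117 × 0.0025 = 0.0000219375
  Regime R5: 0.4225 × 0.21 × 0.068 = 0.0060333
  Regime R4: 0.3125 × 0.26 × 0.0025 = 0.000203125
  Regime R1: 0.06 × 0.004 × 0.044 = 0.00001056
Normalizing constant = 0.0065705225.
Largest term belongs to Regime R5, so Regime R5 is most probable.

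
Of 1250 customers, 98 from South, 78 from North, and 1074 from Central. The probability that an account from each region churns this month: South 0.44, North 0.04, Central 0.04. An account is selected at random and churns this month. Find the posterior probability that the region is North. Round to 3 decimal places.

Prior × likelihood for each hypothesis:
  South: 0.0784 × 0.44 = 0.034496
  North: 0.0624 × 0.04 = 0.002496
  Central: 0.8592 × 0.04 = 0.034368
Sum = 0.07136.
P(North | evidence) = 0.002496 / 0.07136 ≈ 0.035.

0.035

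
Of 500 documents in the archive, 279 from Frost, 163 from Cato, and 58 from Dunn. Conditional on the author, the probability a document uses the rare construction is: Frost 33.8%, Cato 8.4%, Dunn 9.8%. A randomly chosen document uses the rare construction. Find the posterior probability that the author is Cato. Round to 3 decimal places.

0.120

By Bayes' rule, posterior ∝ prior × likelihood:
  Frost: 0.558 × 0.338 = 0.188604
  Cato: 0.326 × 0.084 = 0.027384
  Dunn: 0.116 × 0.098 = 0.011368
Total = 0.227356.
P(Cato | evidence) = 0.027384 / 0.227356 ≈ 0.120.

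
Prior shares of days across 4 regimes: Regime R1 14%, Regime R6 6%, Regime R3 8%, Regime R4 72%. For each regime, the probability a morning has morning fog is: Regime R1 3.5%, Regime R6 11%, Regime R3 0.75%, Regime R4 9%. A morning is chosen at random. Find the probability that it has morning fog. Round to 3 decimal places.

By Bayes' rule, posterior ∝ prior × likelihood:
  Regime R1: 0.14 × 0.035 = 0.0049
  Regime R6: 0.06 × 0.11 = 0.0066
  Regime R3: 0.08 × 0.0075 = 0.0006
  Regime R4: 0.72 × 0.09 = 0.0648
P(fog) = 0.0049 + 0.0066 + 0.0006 + 0.0648 = 0.0769 → 0.077.

0.077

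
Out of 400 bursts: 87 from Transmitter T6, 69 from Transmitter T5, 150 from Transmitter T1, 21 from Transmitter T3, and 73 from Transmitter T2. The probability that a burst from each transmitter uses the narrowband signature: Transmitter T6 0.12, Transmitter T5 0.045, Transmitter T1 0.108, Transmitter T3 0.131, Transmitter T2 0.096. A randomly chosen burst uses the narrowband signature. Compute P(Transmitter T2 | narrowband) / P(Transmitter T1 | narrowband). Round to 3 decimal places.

0.433

Unnormalized posteriors (prior × likelihood):
  Transmitter T6: 0.2175 × 0.12 = 0.0261
  Transmitter T5: 0.1725 × 0.045 = 0.0077625
  Transmitter T1: 0.375 × 0.108 = 0.0405
  Transmitter T3: 0.0525 × 0.131 = 0.0068775
  Transmitter T2: 0.1825 × 0.096 = 0.01752
Total = 0.09876.
The ratio is 0.01752 / 0.0405 (the normalizer cancels) = 0.433.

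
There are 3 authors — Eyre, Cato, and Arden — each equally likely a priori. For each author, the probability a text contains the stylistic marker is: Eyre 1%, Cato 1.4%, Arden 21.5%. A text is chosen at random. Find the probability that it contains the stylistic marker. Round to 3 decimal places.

Since the prior is uniform, the posterior is proportional to the likelihood:
  Eyre: 0.01
  Cato: 0.014
  Arden: 0.215
P(marker) = (1/3) × (0.01 + 0.014 + 0.215) = 0.239/3 ≈ 0.080.

0.080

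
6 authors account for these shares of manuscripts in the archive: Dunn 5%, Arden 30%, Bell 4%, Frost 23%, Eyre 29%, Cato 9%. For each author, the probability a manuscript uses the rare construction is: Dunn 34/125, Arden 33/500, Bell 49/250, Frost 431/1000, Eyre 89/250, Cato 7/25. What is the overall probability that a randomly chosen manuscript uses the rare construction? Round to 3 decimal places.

0.269

Prior × likelihood for each hypothesis:
  Dunn: 0.05 × 0.272 = 0.0136
  Arden: 0.3 × 0.066 = 0.0198
  Bell: 0.04 × 0.196 = 0.00784
  Frost: 0.23 × 0.431 = 0.09913
  Eyre: 0.29 × 0.356 = 0.10324
  Cato: 0.09 × 0.28 = 0.0252
P(rare-form) = 0.0136 + 0.0198 + 0.00784 + 0.09913 + 0.10324 + 0.0252 = 0.26881 → 0.269.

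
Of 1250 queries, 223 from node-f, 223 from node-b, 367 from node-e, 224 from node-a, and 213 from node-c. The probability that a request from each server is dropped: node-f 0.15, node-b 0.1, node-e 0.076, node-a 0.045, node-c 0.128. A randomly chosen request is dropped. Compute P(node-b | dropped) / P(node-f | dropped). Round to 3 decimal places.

By Bayes' rule, posterior ∝ prior × likelihood:
  node-f: 0.1784 × 0.15 = 0.02676
  node-b: 0.1784 × 0.1 = 0.01784
  node-e: 0.2936 × 0.076 = 0.0223136
  node-a: 0.1792 × 0.045 = 0.008064
  node-c: 0.1704 × 0.128 = 0.0218112
Total = 0.0967888.
The ratio is 0.01784 / 0.02676 (the normalizer cancels) = 0.667.

0.667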